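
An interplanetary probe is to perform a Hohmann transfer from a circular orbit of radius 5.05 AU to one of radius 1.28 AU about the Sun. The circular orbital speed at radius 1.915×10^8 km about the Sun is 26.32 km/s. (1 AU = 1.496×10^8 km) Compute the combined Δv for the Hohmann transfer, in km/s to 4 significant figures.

Δv = 11.75 km/s

From the circular-orbit relation v² = μ/r at r = 1.915×10^8 km: μ = v²r = (26.32)² × 1.915×10^8 = 1.32660×10^11 km³/s².
In km: r₁ = 5.05 × 1.496×10^8 = 7.5548×10^8 km; r₂ = 1.28 × 1.496×10^8 = 1.91488×10^8 km.
Transfer-ellipse semi-major axis a_t = (r₁ + r₂)/2 = (7.5548×10^8 + 1.91488×10^8)/2 = 4.73484×10^8 km.
At r₁ the circular-orbit speed is v₁ = √(μ/r₁) = 13.251 km/s.
Transfer-orbit speed at r₁ (vis-viva equation): v_a = √[μ(2/r₁ − 1/a_t)] = 8.4271 km/s.
First burn Δv₁ = |v_a − v₁| = 4.824 km/s.
Circular speed at r₂: v₂ = √(μ/r₂) = 26.3208 km/s.
Transfer-orbit speed at r₂: v_p = √[μ(2/r₂ − 1/a_t)] = 33.2474 km/s.
Second burn Δv₂ = |v₂ − v_p| = 6.927 km/s.
Δv = Δv₁ + Δv₂ = 4.824 + 6.927 = 11.75 km/s.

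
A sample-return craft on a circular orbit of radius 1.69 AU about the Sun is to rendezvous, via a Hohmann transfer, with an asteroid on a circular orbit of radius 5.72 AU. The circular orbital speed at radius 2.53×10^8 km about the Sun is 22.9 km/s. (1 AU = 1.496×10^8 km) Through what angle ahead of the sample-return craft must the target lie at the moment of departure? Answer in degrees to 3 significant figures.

From the circular-orbit relation v² = μ/r at r = 2.53×10^8 km: μ = v²r = (22.9)² × 2.53×10^8 = 1.32676×10^11 km³/s².
In km: r₁ = 1.69 × 1.496×10^8 = 2.52824×10^8 km; r₂ = 5.72 × 1.496×10^8 = 8.55712×10^8 km.
Transfer-ellipse semi-major axis a_t = (r₁ + r₂)/2 = (2.52824×10^8 + 8.55712×10^8)/2 = 5.54268×10^8 km.
Transfer time t = π√(a_t³/μ) = 1.1255×10^8 s.
The target's mean motion on its circular orbit is ω₂ = √(μ/r₂³) = 1.4551×10^-8 rad/s.
Angle swept by the target during transfer: ω₂·t = 1.6377 rad = 93.83°.
The sample-return craft traverses 180° on the transfer ellipse, so the target must lead by 180° − 93.83° = 86.2°.

φ = 86.2°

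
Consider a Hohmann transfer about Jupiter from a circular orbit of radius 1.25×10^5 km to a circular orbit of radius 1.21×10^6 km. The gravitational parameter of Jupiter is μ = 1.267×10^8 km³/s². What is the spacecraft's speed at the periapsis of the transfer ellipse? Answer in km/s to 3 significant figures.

Semi-major axis of the transfer orbit: a_t = (1.250×10^5 + 1.210×10^6)/2 = 6.675×10^5 km.
At periapsis, r = 1.250×10^5 km.
Vis-viva: v = √[μ(2/r − 1/a_t)] = √[1.267×10^8 × (2/1.250×10^5 − 1/6.675×10^5)] = 42.86 km/s.

v = 42.9 km/s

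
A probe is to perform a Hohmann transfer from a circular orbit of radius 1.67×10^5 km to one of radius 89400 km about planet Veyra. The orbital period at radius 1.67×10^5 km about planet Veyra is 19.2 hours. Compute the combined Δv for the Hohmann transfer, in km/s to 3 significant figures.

Δv = 5.44 km/s

From Kepler's third law T² = 4π²r³/μ at r = 1.67×10^5 km, T = 19.2 hours = 19.2 × 3600 s = 69120 s: μ = 4π²r³/T² = 3.84859×10^7 km³/s².
The Hohmann ellipse has a_t = (r₁ + r₂)/2 = 1.282×10^5 km.
At r₁ the circular-orbit speed is v₁ = √(μ/r₁) = 15.1807 km/s.
On the transfer ellipse at r₁, vis-viva equation gives v_a = √[μ(2/r₁ − 1/a_t)] = 12.6770 km/s.
First burn Δv₁ = |v_a − v₁| = 2.5037 km/s.
At r₂, v₂ = √(μ/r₂) = 20.7483 km/s.
Transfer-orbit speed at r₂: v_p = √[μ(2/r₂ − 1/a_t)] = 23.6808 km/s.
Second burn Δv₂ = |v₂ − v_p| = 2.9325 km/s.
Total Δv = Δv₁ + Δv₂ = 5.436 km/s.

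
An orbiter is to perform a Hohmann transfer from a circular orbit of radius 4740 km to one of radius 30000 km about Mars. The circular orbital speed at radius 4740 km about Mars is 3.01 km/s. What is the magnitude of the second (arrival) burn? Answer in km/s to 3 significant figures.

Δv₂ = 0.571 km/s

From the circular-orbit relation v² = μ/r at r = 4740 km: μ = v²r = (3.01)² × 4740 = 42944.9 km³/s².
Transfer-ellipse semi-major axis a_t = (r₁ + r₂)/2 = (4740 + 30000)/2 = 17370 km.
Circular speed at r = 30000 km: v_c = √(μ/r) = 1.19645 km/s.
Transfer-orbit speed at the same r (vis-viva, a = a_t): v_t = √[μ(2/r − 1/a_t)] = 0.625006 km/s.
Δv₂ = |v_t − v_c| = |0.625006 − 1.19645| = 0.5714 km/s.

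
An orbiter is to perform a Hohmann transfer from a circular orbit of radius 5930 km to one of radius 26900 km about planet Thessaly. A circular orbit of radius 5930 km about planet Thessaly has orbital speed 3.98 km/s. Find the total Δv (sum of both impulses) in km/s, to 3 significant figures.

From the circular-orbit relation v² = μ/r at r = 5930 km: μ = v²r = (3.98)² × 5930 = 93933.6 km³/s².
Semi-major axis of the transfer orbit: a_t = (5930 + 26900)/2 = 16415 km.
Circular speed at r₁: v₁ = √(μ/r₁) = √(93933.6/5930) = 3.9800 km/s.
On the transfer ellipse at r₁, vis-viva equation gives v_p = √[μ(2/r₁ − 1/a_t)] = 5.0949 km/s.
First burn Δv₁ = |v_p − v₁| = 1.1149 km/s.
Circular speed at r₂: v₂ = √(μ/r₂) = 1.86868 km/s.
Transfer-orbit speed at r₂: v_a = √[μ(2/r₂ − 1/a_t)] = 1.12316 km/s.
Second burn Δv₂ = |v₂ − v_a| = 0.74552 km/s.
Δv = Δv₁ + Δv₂ = 1.1149 + 0.74552 = 1.860 km/s.

Δv = 1.86 km/s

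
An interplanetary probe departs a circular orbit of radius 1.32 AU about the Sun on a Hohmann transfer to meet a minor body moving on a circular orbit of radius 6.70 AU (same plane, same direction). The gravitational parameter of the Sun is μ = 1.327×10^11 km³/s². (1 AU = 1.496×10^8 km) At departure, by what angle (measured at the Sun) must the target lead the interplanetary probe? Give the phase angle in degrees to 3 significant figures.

φ = 96.7°

In km: r₁ = 1.32 × 1.496×10^8 = 1.97472×10^8 km; r₂ = 6.70 × 1.496×10^8 = 1.00232×10^9 km.
Semi-major axis of the transfer orbit: a_t = (1.97472×10^8 + 1.00232×10^9)/2 = 5.99896×10^8 km.
The half-period of the transfer ellipse is t = π√(a_t³/μ) = 1.26715×10^8 s.
The target's mean motion on its circular orbit is ω₂ = √(μ/r₂³) = 1.14796×10^-8 rad/s.
Angle swept by the target during transfer: ω₂·t = 1.4546 rad = 83.34°.
Arrival is 180° from departure on the ellipse, so φ = 180° − 83.34° = 96.7°.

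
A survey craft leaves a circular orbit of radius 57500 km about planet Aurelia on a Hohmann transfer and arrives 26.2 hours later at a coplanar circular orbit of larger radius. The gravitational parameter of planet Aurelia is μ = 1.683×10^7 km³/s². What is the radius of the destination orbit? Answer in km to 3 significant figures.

r₂ = 4.38×10^5 km

Transfer time t = 26.2 hours = 94320 s, and t = π√(a_t³/μ).
So a_t = (μ t²/π²)^(1/3) = (1.683×10^7 × (94320)² / π²)^(1/3) = 2.4755×10^5 km.
Since a_t = (r₁ + r₂)/2, r₂ = 2a_t − r₁ = 2×2.4755×10^5 − 57500 = 4.376×10^5 km.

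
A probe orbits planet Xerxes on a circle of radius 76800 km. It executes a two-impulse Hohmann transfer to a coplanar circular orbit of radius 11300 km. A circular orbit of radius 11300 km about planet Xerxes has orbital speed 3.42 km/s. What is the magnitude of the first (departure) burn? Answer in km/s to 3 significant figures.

Δv₁ = 0.647 km/s

From the circular-orbit relation v² = μ/r at r = 11300 km: μ = v²r = (3.42)² × 11300 = 1.32169×10^5 km³/s².
Semi-major axis of the transfer orbit: a_t = (76800 + 11300)/2 = 44050 km.
Circular speed at r = 76800 km: v_c = √(μ/r) = 1.31185 km/s.
Transfer-orbit speed at the same r (vis-viva, a = a_t): v_t = √[μ(2/r − 1/a_t)] = 0.664433 km/s.
Δv₁ = |v_t − v_c| = |0.664433 − 1.31185| = 0.6474 km/s.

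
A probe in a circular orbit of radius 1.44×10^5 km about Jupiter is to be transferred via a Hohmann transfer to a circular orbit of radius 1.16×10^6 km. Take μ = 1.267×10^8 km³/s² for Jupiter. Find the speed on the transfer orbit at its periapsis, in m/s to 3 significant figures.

Transfer-ellipse semi-major axis a_t = (r₁ + r₂)/2 = (1.440×10^5 + 1.160×10^6)/2 = 6.520×10^5 km.
The periapsis of the transfer ellipse is at r = 1.440×10^5 km.
From the vis-viva equation, v = √[μ(2/r − 1/a_t)] = 39.57 km/s.

v = 39600 m/s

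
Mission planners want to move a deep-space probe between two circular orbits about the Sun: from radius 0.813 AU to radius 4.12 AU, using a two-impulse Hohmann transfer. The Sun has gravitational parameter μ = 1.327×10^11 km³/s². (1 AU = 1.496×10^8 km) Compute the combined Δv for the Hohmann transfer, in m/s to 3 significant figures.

In km: r₁ = 0.813 × 1.496×10^8 = 1.216248×10^8 km; r₂ = 4.12 × 1.496×10^8 = 6.16352×10^8 km.
Semi-major axis of the transfer orbit: a_t = (1.216248×10^8 + 6.16352×10^8)/2 = 3.689884×10^8 km.
Circular speed at r₁: v₁ = √(μ/r₁) = √(1.327×10^11/1.216248×10^8) = 33.0312 km/s.
On the transfer ellipse at r₁, vis-viva equation gives v_p = √[μ(2/r₁ − 1/a_t)] = 42.6906 km/s.
First burn Δv₁ = |v_p − v₁| = 9.659 km/s.
At r₂, v₂ = √(μ/r₂) = 14.673 km/s.
Transfer-orbit speed at r₂: v_a = √[μ(2/r₂ − 1/a_t)] = 8.4241 km/s.
Second burn Δv₂ = |v₂ − v_a| = 6.249 km/s.
Total Δv = Δv₁ + Δv₂ = 15.91 km/s.

Δv = 15900 m/s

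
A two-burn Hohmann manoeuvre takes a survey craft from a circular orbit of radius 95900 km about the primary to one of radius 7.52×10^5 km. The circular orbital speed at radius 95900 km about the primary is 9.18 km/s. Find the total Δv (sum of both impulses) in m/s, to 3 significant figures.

From the circular-orbit relation v² = μ/r at r = 95900 km: μ = v²r = (9.18)² × 95900 = 8.08172×10^6 km³/s².
Semi-major axis of the transfer orbit: a_t = (95900 + 7.520×10^5)/2 = 4.2395×10^5 km.
At r₁ the circular-orbit speed is v₁ = √(μ/r₁) = 9.1800 km/s.
Transfer-orbit speed at r₁ (vis-viva): v_p = √[μ(2/r₁ − 1/a_t)] = 12.226 km/s.
First burn Δv₁ = |v_p − v₁| = 3.046 km/s.
At r₂, v₂ = √(μ/r₂) = 3.278 km/s.
Transfer-orbit speed at r₂: v_a = √[μ(2/r₂ − 1/a_t)] = 1.559 km/s.
Second burn Δv₂ = |v₂ − v_a| = 1.719 km/s.
Total Δv = Δv₁ + Δv₂ = 4.765 km/s.

Δv = 4770 m/s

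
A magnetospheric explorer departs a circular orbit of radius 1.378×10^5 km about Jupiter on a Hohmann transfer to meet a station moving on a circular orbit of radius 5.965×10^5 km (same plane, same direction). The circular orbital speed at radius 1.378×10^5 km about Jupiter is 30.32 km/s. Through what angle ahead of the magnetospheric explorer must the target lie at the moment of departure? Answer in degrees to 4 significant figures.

From the circular-orbit relation v² = μ/r at r = 1.378×10^5 km: μ = v²r = (30.32)² × 1.378×10^5 = 1.26680×10^8 km³/s².
Semi-major axis of the transfer orbit: a_t = (1.378×10^5 + 5.965×10^5)/2 = 3.6715×10^5 km.
The half-period of the transfer ellipse is t = π√(a_t³/μ) = 62100 s.
The target's mean motion on its circular orbit is ω₂ = √(μ/r₂³) = 2.443×10^-5 rad/s.
Angle swept by the target during transfer: ω₂·t = 1.517 rad = 86.92°.
Arrival is 180° from departure on the ellipse, so φ = 180° − 86.92° = 93.08°.

φ = 93.08°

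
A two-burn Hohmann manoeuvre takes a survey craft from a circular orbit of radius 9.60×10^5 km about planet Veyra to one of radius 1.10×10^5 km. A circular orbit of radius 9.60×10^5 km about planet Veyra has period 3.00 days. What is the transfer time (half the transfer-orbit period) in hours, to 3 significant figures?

From Kepler's third law T² = 4π²r³/μ at r = 9.60×10^5 km, T = 3.00 days = 3.00 × 86400 s = 2.592×10^5 s: μ = 4π²r³/T² = 5.19880×10^8 km³/s².
Semi-major axis of the transfer orbit: a_t = (9.600×10^5 + 1.100×10^5)/2 = 5.350×10^5 km.
Transfer time t = π√(a_t³/μ) = π√((5.350×10^5)³ / 5.19880×10^8) = 53920 s.
Converting: 53920 s ÷ 3600 s/hour = 15.0 hours.

t = 15.0 hours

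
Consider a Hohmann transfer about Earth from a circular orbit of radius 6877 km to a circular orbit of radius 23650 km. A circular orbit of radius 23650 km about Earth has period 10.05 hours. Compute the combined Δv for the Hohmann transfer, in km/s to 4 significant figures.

Δv = 3.215 km/s

From Kepler's third law T² = 4π²r³/μ at r = 23650 km, T = 10.05 hours = 10.05 × 3600 s = 36180 s: μ = 4π²r³/T² = 3.98948×10^5 km³/s².
The Hohmann ellipse has a_t = (r₁ + r₂)/2 = 15263.5 km.
At r₁ the circular-orbit speed is v₁ = √(μ/r₁) = 7.61655 km/s.
On the transfer ellipse at r₁, vis-viva gives v_p = √[μ(2/r₁ − 1/a_t)] = 9.48084 km/s.
First burn Δv₁ = |v_p − v₁| = 1.8643 km/s.
Circular speed at r₂: v₂ = √(μ/r₂) = 4.1072 km/s.
Transfer-orbit speed at r₂: v_a = √[μ(2/r₂ − 1/a_t)] = 2.7569 km/s.
Second burn Δv₂ = |v₂ − v_a| = 1.3503 km/s.
Total Δv = Δv₁ + Δv₂ = 3.215 km/s.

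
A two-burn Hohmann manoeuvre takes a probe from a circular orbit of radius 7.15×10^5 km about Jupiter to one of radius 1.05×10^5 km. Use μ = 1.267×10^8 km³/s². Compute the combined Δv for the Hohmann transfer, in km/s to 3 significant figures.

Δv = 17.7 km/s

Transfer-ellipse semi-major axis a_t = (r₁ + r₂)/2 = (7.150×10^5 + 1.050×10^5)/2 = 4.100×10^5 km.
Circular speed at r₁: v₁ = √(μ/r₁) = √(1.267×10^8/7.150×10^5) = 13.3118 km/s.
Transfer-orbit speed at r₁ (vis-viva equation): v_a = √[μ(2/r₁ − 1/a_t)] = 6.73656 km/s.
First burn Δv₁ = |v_a − v₁| = 6.5752 km/s.
Circular speed at r₂: v₂ = √(μ/r₂) = 34.737 km/s.
Transfer-orbit speed at r₂: v_p = √[μ(2/r₂ − 1/a_t)] = 45.873 km/s.
Second burn Δv₂ = |v₂ − v_p| = 11.136 km/s.
Δv = Δv₁ + Δv₂ = 6.5752 + 11.136 = 17.71 km/s.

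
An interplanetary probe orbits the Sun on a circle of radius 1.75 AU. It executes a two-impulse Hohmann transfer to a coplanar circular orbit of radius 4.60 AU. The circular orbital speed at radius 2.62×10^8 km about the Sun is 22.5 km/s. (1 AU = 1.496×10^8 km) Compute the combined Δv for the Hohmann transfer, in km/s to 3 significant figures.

From the circular-orbit relation v² = μ/r at r = 2.62×10^8 km: μ = v²r = (22.5)² × 2.62×10^8 = 1.32638×10^11 km³/s².
In km: r₁ = 1.75 × 1.496×10^8 = 2.618×10^8 km; r₂ = 4.60 × 1.496×10^8 = 6.8816×10^8 km.
Transfer-ellipse semi-major axis a_t = (r₁ + r₂)/2 = (2.618×10^8 + 6.8816×10^8)/2 = 4.7498×10^8 km.
At r₁ the circular-orbit speed is v₁ = √(μ/r₁) = 22.509 km/s.
Transfer-orbit speed at r₁ (vis-viva equation): v_p = √[μ(2/r₁ − 1/a_t)] = 27.093 km/s.
First burn Δv₁ = |v_p − v₁| = 4.584 km/s.
At r₂, v₂ = √(μ/r₂) = 13.883 km/s.
Transfer-orbit speed at r₂: v_a = √[μ(2/r₂ − 1/a_t)] = 10.307 km/s.
Second burn Δv₂ = |v₂ − v_a| = 3.576 km/s.
Δv = Δv₁ + Δv₂ = 4.584 + 3.576 = 8.160 km/s.

Δv = 8.16 km/s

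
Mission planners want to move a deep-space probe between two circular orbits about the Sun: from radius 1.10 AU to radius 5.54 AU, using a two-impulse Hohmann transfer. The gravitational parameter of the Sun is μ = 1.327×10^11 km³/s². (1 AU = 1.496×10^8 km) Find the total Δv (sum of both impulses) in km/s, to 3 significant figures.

Δv = 13.7 km/s

In km: r₁ = 1.10 × 1.496×10^8 = 1.6456×10^8 km; r₂ = 5.54 × 1.496×10^8 = 8.28784×10^8 km.
Semi-major axis of the transfer orbit: a_t = (1.6456×10^8 + 8.28784×10^8)/2 = 4.96672×10^8 km.
Circular speed at r₁: v₁ = √(μ/r₁) = √(1.327×10^11/1.6456×10^8) = 28.39706 km/s.
On the transfer ellipse at r₁, vis-viva equation gives v_p = √[μ(2/r₁ − 1/a_t)] = 36.68252 km/s.
First burn Δv₁ = |v_p − v₁| = 8.2855 km/s.
At r₂, v₂ = √(μ/r₂) = 12.6536 km/s.
Transfer-orbit speed at r₂: v_a = √[μ(2/r₂ − 1/a_t)] = 7.28353 km/s.
Second burn Δv₂ = |v₂ − v_a| = 5.3701 km/s.
Δv = Δv₁ + Δv₂ = 8.2855 + 5.3701 = 13.66 km/s.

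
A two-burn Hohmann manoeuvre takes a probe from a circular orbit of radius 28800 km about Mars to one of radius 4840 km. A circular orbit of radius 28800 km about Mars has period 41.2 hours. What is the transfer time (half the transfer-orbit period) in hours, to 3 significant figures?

From Kepler's third law T² = 4π²r³/μ at r = 28800 km, T = 41.2 hours = 41.2 × 3600 s = 1.4832×10^5 s: μ = 4π²r³/T² = 42868.4 km³/s².
Semi-major axis of the transfer orbit: a_t = (28800 + 4840)/2 = 16820 km.
Half the transfer-orbit period gives t = π√(a_t³/μ) = 33100 s.
Converting: 33100 s ÷ 3600 s/hour = 9.19 hours.

t = 9.19 hours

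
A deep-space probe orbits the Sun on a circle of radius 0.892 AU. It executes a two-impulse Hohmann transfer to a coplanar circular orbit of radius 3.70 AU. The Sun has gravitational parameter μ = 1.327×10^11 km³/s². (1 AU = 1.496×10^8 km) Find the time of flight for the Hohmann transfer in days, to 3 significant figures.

In km: r₁ = 0.892 × 1.496×10^8 = 1.334432×10^8 km; r₂ = 3.70 × 1.496×10^8 = 5.5352×10^8 km.
The Hohmann ellipse has a_t = (r₁ + r₂)/2 = 3.434816×10^8 km.
Half the transfer-orbit period gives t = π√(a_t³/μ) = 5.490×10^7 s.
Converting: 5.490×10^7 s ÷ 86400 s/day = 635 days.

t = 635 days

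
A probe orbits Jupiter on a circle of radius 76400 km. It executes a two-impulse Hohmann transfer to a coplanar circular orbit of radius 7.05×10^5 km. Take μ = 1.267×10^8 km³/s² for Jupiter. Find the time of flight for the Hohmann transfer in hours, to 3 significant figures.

Semi-major axis of the transfer orbit: a_t = (76400 + 7.050×10^5)/2 = 3.907×10^5 km.
Transfer time t = π√(a_t³/μ) = π√((3.907×10^5)³ / 1.267×10^8) = 68160 s.
Converting: 68160 s ÷ 3600 s/hour = 18.9 hours.

t = 18.9 hours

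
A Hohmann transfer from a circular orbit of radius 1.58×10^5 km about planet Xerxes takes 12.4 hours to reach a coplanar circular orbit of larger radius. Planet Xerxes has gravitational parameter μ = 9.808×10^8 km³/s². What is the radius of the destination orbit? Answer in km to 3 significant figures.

r₂ = 1.01×10^6 km

Transfer time t = 12.4 hours = 44640 s, and t = π√(a_t³/μ).
So a_t = (μ t²/π²)^(1/3) = (9.808×10^8 × (44640)² / π²)^(1/3) = 5.8288×10^5 km.
Since a_t = (r₁ + r₂)/2, r₂ = 2a_t − r₁ = 2×5.8288×10^5 − 1.580×10^5 = 1.00776×10^6 km.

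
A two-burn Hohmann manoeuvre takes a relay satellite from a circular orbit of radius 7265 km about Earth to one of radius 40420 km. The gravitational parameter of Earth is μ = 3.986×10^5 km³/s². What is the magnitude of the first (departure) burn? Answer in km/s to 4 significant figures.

Semi-major axis of the transfer orbit: a_t = (7265 + 40420)/2 = 23842.5 km.
Circular speed at r = 7265 km: v_c = √(μ/r) = 7.407 km/s.
Vis-viva on the transfer ellipse at r = 7265 km gives v_t = √[μ(2/r − 1/a_t)] = 9.644 km/s.
Δv₁ = |v_t − v_c| = |9.644 − 7.407| = 2.237 km/s.

Δv₁ = 2.237 km/s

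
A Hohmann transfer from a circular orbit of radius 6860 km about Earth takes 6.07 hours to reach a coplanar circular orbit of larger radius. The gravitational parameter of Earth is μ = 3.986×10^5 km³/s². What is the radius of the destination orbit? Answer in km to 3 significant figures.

r₂ = 46800 km

Transfer time t = 6.07 hours = 21852 s, and t = π√(a_t³/μ).
So a_t = (μ t²/π²)^(1/3) = (3.986×10^5 × (21852)² / π²)^(1/3) = 26817 km.
Since a_t = (r₁ + r₂)/2, r₂ = 2a_t − r₁ = 2×26817 − 6860 = 46774 km.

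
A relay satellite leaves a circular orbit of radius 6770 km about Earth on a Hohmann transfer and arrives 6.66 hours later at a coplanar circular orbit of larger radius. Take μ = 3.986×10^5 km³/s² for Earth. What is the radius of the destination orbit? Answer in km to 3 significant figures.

r₂ = 50300 km

Transfer time t = 6.66 hours = 23976 s, and t = π√(a_t³/μ).
So a_t = (μ t²/π²)^(1/3) = (3.986×10^5 × (23976)² / π²)^(1/3) = 28527 km.
Since a_t = (r₁ + r₂)/2, r₂ = 2a_t − r₁ = 2×28527 − 6770 = 50284 km.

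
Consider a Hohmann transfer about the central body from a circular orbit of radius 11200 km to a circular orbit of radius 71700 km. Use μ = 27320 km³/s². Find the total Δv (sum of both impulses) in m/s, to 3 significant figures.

Δv = 789 m/s

The Hohmann ellipse has a_t = (r₁ + r₂)/2 = 41450 km.
Circular speed at r₁: v₁ = √(μ/r₁) = √(27320/11200) = 1.5618 km/s.
On the transfer ellipse at r₁, vis-viva gives v_p = √[μ(2/r₁ − 1/a_t)] = 2.0541 km/s.
First burn Δv₁ = |v_p − v₁| = 0.4923 km/s.
At r₂, v₂ = √(μ/r₂) = 0.6173 km/s.
Transfer-orbit speed at r₂: v_a = √[μ(2/r₂ − 1/a_t)] = 0.3209 km/s.
Second burn Δv₂ = |v₂ − v_a| = 0.2964 km/s.
Δv = Δv₁ + Δv₂ = 0.4923 + 0.2964 = 0.7887 km/s.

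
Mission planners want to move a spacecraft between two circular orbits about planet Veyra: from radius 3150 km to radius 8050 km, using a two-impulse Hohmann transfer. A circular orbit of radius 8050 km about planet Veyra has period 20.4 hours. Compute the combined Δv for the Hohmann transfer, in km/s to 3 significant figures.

Δv = 0.391 km/s

From Kepler's third law T² = 4π²r³/μ at r = 8050 km, T = 20.4 hours = 20.4 × 3600 s = 73440 s: μ = 4π²r³/T² = 3818.41 km³/s².
Transfer-ellipse semi-major axis a_t = (r₁ + r₂)/2 = (3150 + 8050)/2 = 5600 km.
Circular speed at r₁: v₁ = √(μ/r₁) = √(3818.41/3150) = 1.10100 km/s.
Transfer-orbit speed at r₁ (v² = μ(2/r − 1/a)): v_p = √[μ(2/r₁ − 1/a_t)] = 1.32005 km/s.
First burn Δv₁ = |v_p − v₁| = 0.21905 km/s.
Circular speed at r₂: v₂ = √(μ/r₂) = 0.68872 km/s.
Transfer-orbit speed at r₂: v_a = √[μ(2/r₂ − 1/a_t)] = 0.51654 km/s.
Second burn Δv₂ = |v₂ − v_a| = 0.17218 km/s.
Total Δv = Δv₁ + Δv₂ = 0.3912 km/s.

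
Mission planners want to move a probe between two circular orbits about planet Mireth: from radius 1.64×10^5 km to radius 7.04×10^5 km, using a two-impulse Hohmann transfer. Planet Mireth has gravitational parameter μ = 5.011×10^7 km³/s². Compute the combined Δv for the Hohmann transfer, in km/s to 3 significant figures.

Transfer-ellipse semi-major axis a_t = (r₁ + r₂)/2 = (1.640×10^5 + 7.040×10^5)/2 = 4.340×10^5 km.
At r₁ the circular-orbit speed is v₁ = √(μ/r₁) = 17.4800 km/s.
Transfer-orbit speed at r₁ (vis-viva equation): v_p = √[μ(2/r₁ − 1/a_t)] = 22.2629 km/s.
First burn Δv₁ = |v_p − v₁| = 4.7829 km/s.
At r₂, v₂ = √(μ/r₂) = 8.43676 km/s.
Transfer-orbit speed at r₂: v_a = √[μ(2/r₂ − 1/a_t)] = 5.18624 km/s.
Second burn Δv₂ = |v₂ − v_a| = 3.2505 km/s.
Total Δv = Δv₁ + Δv₂ = 8.033 km/s.

Δv = 8.03 km/s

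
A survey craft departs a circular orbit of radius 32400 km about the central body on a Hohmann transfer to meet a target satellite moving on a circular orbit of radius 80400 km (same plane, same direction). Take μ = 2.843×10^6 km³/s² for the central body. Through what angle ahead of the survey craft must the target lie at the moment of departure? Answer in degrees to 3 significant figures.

φ = 74.2°

Transfer-ellipse semi-major axis a_t = (r₁ + r₂)/2 = (32400 + 80400)/2 = 56400 km.
Transfer time t = π√(a_t³/μ) = 24960 s.
The target's mean motion on its circular orbit is ω₂ = √(μ/r₂³) = 7.396×10^-5 rad/s.
Angle swept by the target during transfer: ω₂·t = 1.846 rad = 105.8°.
Arrival is 180° from departure on the ellipse, so φ = 180° − 105.8° = 74.2°.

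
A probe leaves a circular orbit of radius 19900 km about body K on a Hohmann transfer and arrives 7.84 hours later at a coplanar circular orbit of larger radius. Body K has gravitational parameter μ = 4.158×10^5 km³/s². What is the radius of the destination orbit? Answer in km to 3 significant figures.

r₂ = 44600 km

Transfer time t = 7.84 hours = 28224 s, and t = π√(a_t³/μ).
So a_t = (μ t²/π²)^(1/3) = (4.158×10^5 × (28224)² / π²)^(1/3) = 32256 km.
Since a_t = (r₁ + r₂)/2, r₂ = 2a_t − r₁ = 2×32256 − 19900 = 44612 km.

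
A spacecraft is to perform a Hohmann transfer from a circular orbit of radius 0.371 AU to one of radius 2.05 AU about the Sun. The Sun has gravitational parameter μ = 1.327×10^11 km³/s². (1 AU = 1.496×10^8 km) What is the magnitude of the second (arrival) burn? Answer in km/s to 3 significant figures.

In km: r₁ = 0.371 × 1.496×10^8 = 5.55016×10^7 km; r₂ = 2.05 × 1.496×10^8 = 3.0668×10^8 km.
The Hohmann ellipse has a_t = (r₁ + r₂)/2 = 1.810908×10^8 km.
On the circular orbit at r = 3.0668×10^8 km, v_c = √(μ/r) = 20.80141 km/s.
Vis-viva on the transfer ellipse at r = 3.0668×10^8 km gives v_t = √[μ(2/r − 1/a_t)] = 11.51588 km/s.
Δv₂ = |v_t − v_c| = |11.51588 − 20.80141| = 9.286 km/s.

Δv₂ = 9.29 km/s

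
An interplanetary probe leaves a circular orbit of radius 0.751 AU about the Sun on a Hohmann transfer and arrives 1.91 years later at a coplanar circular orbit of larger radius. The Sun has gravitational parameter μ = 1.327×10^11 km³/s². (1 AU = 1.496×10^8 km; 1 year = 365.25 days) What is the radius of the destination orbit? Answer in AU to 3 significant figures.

In km: r₁ = 0.751 × 1.496×10^8 = 1.123496×10^8 km.
Transfer time t = 1.91 years × 365.25 × 86400 s = 6.0275016×10^7 s, and t = π√(a_t³/μ).
So a_t = (μ t²/π²)^(1/3) = (1.327×10^11 × (6.0275016×10^7)² / π²)^(1/3) = 3.6555×10^8 km.
Since a_t = (r₁ + r₂)/2, r₂ = 2a_t − r₁ = 2×3.6555×10^8 − 1.123496×10^8 = 6.187504×10^8 km.
In AU: r₂ = 6.187504×10^8 / 1.496×10^8 = 4.14 AU.

r₂ = 4.14 AU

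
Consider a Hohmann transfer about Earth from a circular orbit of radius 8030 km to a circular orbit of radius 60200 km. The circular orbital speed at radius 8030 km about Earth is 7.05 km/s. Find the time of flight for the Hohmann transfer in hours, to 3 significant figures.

t = 8.70 hours

From the circular-orbit relation v² = μ/r at r = 8030 km: μ = v²r = (7.05)² × 8030 = 3.99111×10^5 km³/s².
Transfer-ellipse semi-major axis a_t = (r₁ + r₂)/2 = (8030 + 60200)/2 = 34115 km.
Half the transfer-orbit period gives t = π√(a_t³/μ) = 31330 s.
Converting: 31330 s ÷ 3600 s/hour = 8.70 hours.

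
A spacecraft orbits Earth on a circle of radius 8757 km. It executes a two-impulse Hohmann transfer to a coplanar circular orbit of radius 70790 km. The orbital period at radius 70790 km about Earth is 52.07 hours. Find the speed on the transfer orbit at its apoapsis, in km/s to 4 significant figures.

v = 1.113 km/s

From Kepler's third law T² = 4π²r³/μ at r = 70790 km, T = 52.07 hours = 52.07 × 3600 s = 1.87452×10^5 s: μ = 4π²r³/T² = 3.98561×10^5 km³/s².
Transfer-ellipse semi-major axis a_t = (r₁ + r₂)/2 = (8757 + 70790)/2 = 39773.5 km.
The apoapsis of the transfer ellipse is at r = 70790 km.
From the vis-viva equation, v = √[μ(2/r − 1/a_t)] = 1.113 km/s.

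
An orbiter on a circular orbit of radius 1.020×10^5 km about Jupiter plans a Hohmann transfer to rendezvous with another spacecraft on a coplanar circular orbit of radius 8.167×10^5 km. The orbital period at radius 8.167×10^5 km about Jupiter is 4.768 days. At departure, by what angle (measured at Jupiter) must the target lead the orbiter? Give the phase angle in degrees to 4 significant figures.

φ = 104.1°

From Kepler's third law T² = 4π²r³/μ at r = 8.167×10^5 km, T = 4.768 days = 4.768 × 86400 s = 4.119552×10^5 s: μ = 4π²r³/T² = 1.26721×10^8 km³/s².
Semi-major axis of the transfer orbit: a_t = (1.020×10^5 + 8.167×10^5)/2 = 4.5935×10^5 km.
Transfer time t = π√(a_t³/μ) = 86884 s.
The target's mean motion on its circular orbit is ω₂ = √(μ/r₂³) = 1.5252×10^-5 rad/s.
Angle swept by the target during transfer: ω₂·t = 1.3252 rad = 75.93°.
The orbiter traverses 180° on the transfer ellipse, so the target must lead by 180° − 75.93° = 104.1°.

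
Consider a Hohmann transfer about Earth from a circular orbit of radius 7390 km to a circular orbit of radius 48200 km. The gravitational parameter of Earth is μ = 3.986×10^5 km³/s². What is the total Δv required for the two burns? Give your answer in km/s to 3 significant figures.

Δv = 3.72 km/s

Semi-major axis of the transfer orbit: a_t = (7390 + 48200)/2 = 27795 km.
At r₁ the circular-orbit speed is v₁ = √(μ/r₁) = 7.344 km/s.
Transfer-orbit speed at r₁ (vis-viva): v_p = √[μ(2/r₁ − 1/a_t)] = 9.671 km/s.
First burn Δv₁ = |v_p − v₁| = 2.327 km/s.
Circular speed at r₂: v₂ = √(μ/r₂) = 2.876 km/s.
Transfer-orbit speed at r₂: v_a = √[μ(2/r₂ − 1/a_t)] = 1.483 km/s.
Second burn Δv₂ = |v₂ − v_a| = 1.393 km/s.
Total Δv = Δv₁ + Δv₂ = 3.720 km/s.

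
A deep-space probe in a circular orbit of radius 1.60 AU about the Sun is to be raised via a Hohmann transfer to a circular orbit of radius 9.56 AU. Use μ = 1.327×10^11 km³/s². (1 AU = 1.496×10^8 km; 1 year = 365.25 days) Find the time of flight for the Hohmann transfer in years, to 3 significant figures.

In km: r₁ = 1.60 × 1.496×10^8 = 2.3936×10^8 km; r₂ = 9.56 × 1.496×10^8 = 1.430176×10^9 km.
The Hohmann ellipse has a_t = (r₁ + r₂)/2 = 8.34768×10^8 km.
Transfer time t = π√(a_t³/μ) = π√((8.34768×10^8)³ / 1.327×10^11) = 2.080×10^8 s.
Converting: 2.080×10^8 s ÷ 3.15576×10^7 s/year (365.25 × 86400) = 6.59 years.

t = 6.59 years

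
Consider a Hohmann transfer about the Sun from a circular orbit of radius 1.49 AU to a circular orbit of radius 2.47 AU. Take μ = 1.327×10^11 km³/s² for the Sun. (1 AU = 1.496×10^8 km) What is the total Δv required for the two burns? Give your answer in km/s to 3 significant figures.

In km: r₁ = 1.49 × 1.496×10^8 = 2.22904×10^8 km; r₂ = 2.47 × 1.496×10^8 = 3.69512×10^8 km.
Semi-major axis of the transfer orbit: a_t = (2.22904×10^8 + 3.69512×10^8)/2 = 2.96208×10^8 km.
At r₁ the circular-orbit speed is v₁ = √(μ/r₁) = 24.39925 km/s.
On the transfer ellipse at r₁, vis-viva equation gives v_p = √[μ(2/r₁ − 1/a_t)] = 27.25163 km/s.
First burn Δv₁ = |v_p − v₁| = 2.8524 km/s.
Circular speed at r₂: v₂ = √(μ/r₂) = 18.9505 km/s.
Transfer-orbit speed at r₂: v_a = √[μ(2/r₂ − 1/a_t)] = 16.4392 km/s.
Second burn Δv₂ = |v₂ − v_a| = 2.5113 km/s.
Total Δv = Δv₁ + Δv₂ = 5.364 km/s.

Δv = 5.36 km/s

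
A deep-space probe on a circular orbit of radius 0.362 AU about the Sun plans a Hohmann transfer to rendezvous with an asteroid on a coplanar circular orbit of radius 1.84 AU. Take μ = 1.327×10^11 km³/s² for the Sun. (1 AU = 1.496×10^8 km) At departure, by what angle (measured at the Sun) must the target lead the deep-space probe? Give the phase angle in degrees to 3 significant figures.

φ = 96.7°

In km: r₁ = 0.362 × 1.496×10^8 = 5.41552×10^7 km; r₂ = 1.84 × 1.496×10^8 = 2.75264×10^8 km.
The Hohmann ellipse has a_t = (r₁ + r₂)/2 = 1.647096×10^8 km.
Transfer time t = π√(a_t³/μ) = 1.823026×10^7 s.
The target's mean motion on its circular orbit is ω₂ = √(μ/r₂³) = 7.976481×10^-8 rad/s.
Angle swept by the target during transfer: ω₂·t = 1.45413 rad = 83.32°.
Arrival is 180° from departure on the ellipse, so φ = 180° − 83.32° = 96.7°.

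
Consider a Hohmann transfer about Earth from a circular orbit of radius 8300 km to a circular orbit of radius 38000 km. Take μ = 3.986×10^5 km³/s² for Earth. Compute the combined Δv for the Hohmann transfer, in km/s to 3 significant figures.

Semi-major axis of the transfer orbit: a_t = (8300 + 38000)/2 = 23150 km.
At r₁ the circular-orbit speed is v₁ = √(μ/r₁) = 6.930 km/s.
Transfer-orbit speed at r₁ (vis-viva equation): v_p = √[μ(2/r₁ − 1/a_t)] = 8.879 km/s.
First burn Δv₁ = |v_p − v₁| = 1.949 km/s.
At r₂, v₂ = √(μ/r₂) = 3.2387 km/s.
Transfer-orbit speed at r₂: v_a = √[μ(2/r₂ − 1/a_t)] = 1.9393 km/s.
Second burn Δv₂ = |v₂ − v_a| = 1.299 km/s.
Total Δv = Δv₁ + Δv₂ = 3.248 km/s.

Δv = 3.25 km/s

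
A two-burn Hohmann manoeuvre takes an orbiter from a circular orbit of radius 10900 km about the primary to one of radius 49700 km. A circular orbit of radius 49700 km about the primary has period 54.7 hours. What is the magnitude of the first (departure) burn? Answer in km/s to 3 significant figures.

From Kepler's third law T² = 4π²r³/μ at r = 49700 km, T = 54.7 hours = 54.7 × 3600 s = 1.9692×10^5 s: μ = 4π²r³/T² = 1.24983×10^5 km³/s².
The Hohmann ellipse has a_t = (r₁ + r₂)/2 = 30300 km.
Circular speed at r = 10900 km: v_c = √(μ/r) = 3.3862 km/s.
Transfer-orbit speed at the same r (vis-viva, a = a_t): v_t = √[μ(2/r − 1/a_t)] = 4.3368 km/s.
Δv₁ = |v_t − v_c| = |4.3368 − 3.3862| = 0.9506 km/s.

Δv₁ = 0.951 km/s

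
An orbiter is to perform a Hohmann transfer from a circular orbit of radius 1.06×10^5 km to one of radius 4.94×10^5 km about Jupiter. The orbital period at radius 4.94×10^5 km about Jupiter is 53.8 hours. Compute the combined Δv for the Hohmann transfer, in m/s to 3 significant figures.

Δv = 16300 m/s

From Kepler's third law T² = 4π²r³/μ at r = 4.94×10^5 km, T = 53.8 hours = 53.8 × 3600 s = 1.9368×10^5 s: μ = 4π²r³/T² = 1.26874×10^8 km³/s².
Semi-major axis of the transfer orbit: a_t = (1.060×10^5 + 4.940×10^5)/2 = 3.000×10^5 km.
At r₁ the circular-orbit speed is v₁ = √(μ/r₁) = 34.5965 km/s.
On the transfer ellipse at r₁, v² = μ(2/r − 1/a) gives v_p = √[μ(2/r₁ − 1/a_t)] = 44.3951 km/s.
First burn Δv₁ = |v_p − v₁| = 9.799 km/s.
Circular speed at r₂: v₂ = √(μ/r₂) = 16.026 km/s.
Transfer-orbit speed at r₂: v_a = √[μ(2/r₂ − 1/a_t)] = 9.5261 km/s.
Second burn Δv₂ = |v₂ − v_a| = 6.500 km/s.
Total Δv = Δv₁ + Δv₂ = 16.30 km/s.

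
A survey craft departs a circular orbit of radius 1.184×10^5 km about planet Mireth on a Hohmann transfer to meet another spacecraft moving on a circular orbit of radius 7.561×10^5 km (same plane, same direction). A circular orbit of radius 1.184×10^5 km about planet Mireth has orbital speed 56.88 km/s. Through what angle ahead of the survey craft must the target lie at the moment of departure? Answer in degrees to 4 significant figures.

φ = 100.8°

From the circular-orbit relation v² = μ/r at r = 1.184×10^5 km: μ = v²r = (56.88)² × 1.184×10^5 = 3.83064×10^8 km³/s².
The Hohmann ellipse has a_t = (r₁ + r₂)/2 = 4.3725×10^5 km.
The half-period of the transfer ellipse is t = π√(a_t³/μ) = 46410 s.
Target angular speed ω₂ = √(μ/r₂³) = 2.977×10^-5 rad/s.
Angle swept by the target during transfer: ω₂·t = 1.3816 rad = 79.16°.
Arrival is 180° from departure on the ellipse, so φ = 180° − 79.16° = 100.8°.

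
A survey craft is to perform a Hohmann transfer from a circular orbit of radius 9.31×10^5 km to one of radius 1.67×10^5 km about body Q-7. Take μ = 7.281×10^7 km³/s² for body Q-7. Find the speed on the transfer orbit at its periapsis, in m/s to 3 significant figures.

v = 27200 m/s

Transfer-ellipse semi-major axis a_t = (r₁ + r₂)/2 = (9.310×10^5 + 1.670×10^5)/2 = 5.490×10^5 km.
At periapsis, r = 1.670×10^5 km.
Vis-viva: v = √[μ(2/r − 1/a_t)] = √[7.281×10^7 × (2/1.670×10^5 − 1/5.490×10^5)] = 27.19 km/s.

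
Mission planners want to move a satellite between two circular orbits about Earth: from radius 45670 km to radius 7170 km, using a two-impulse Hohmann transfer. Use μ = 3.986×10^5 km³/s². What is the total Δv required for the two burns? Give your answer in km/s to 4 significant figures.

Δv = 3.762 km/s

The Hohmann ellipse has a_t = (r₁ + r₂)/2 = 26420 km.
At r₁ the circular-orbit speed is v₁ = √(μ/r₁) = 2.954 km/s.
Transfer-orbit speed at r₁ (vis-viva): v_a = √[μ(2/r₁ − 1/a_t)] = 1.539 km/s.
First burn Δv₁ = |v_a − v₁| = 1.415 km/s.
At r₂, v₂ = √(μ/r₂) = 7.456 km/s.
Transfer-orbit speed at r₂: v_p = √[μ(2/r₂ − 1/a_t)] = 9.803 km/s.
Second burn Δv₂ = |v₂ − v_p| = 2.347 km/s.
Total Δv = Δv₁ + Δv₂ = 3.762 km/s.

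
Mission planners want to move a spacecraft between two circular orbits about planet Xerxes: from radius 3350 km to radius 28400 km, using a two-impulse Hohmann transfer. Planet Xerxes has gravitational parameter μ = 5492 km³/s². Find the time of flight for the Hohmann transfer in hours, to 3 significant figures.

Semi-major axis of the transfer orbit: a_t = (3350 + 28400)/2 = 15875 km.
Transfer time t = π√(a_t³/μ) = π√((15875)³ / 5492) = 84790 s.
Converting: 84790 s ÷ 3600 s/hour = 23.6 hours.

t = 23.6 hours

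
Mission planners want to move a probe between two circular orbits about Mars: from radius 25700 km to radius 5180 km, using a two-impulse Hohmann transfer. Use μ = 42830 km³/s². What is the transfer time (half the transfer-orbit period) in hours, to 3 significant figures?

t = 8.09 hours

Semi-major axis of the transfer orbit: a_t = (25700 + 5180)/2 = 15440 km.
By Kepler's third law the transfer-orbit period is T = 2π√(a_t³/μ), so t = T/2 = 29120 s.
Converting: 29120 s ÷ 3600 s/hour = 8.09 hours.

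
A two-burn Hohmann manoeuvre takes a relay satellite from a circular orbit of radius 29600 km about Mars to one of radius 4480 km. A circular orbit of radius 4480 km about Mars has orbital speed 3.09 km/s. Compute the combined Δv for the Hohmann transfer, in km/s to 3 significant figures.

Δv = 1.57 km/s

From the circular-orbit relation v² = μ/r at r = 4480 km: μ = v²r = (3.09)² × 4480 = 42775.5 km³/s².
Transfer-ellipse semi-major axis a_t = (r₁ + r₂)/2 = (29600 + 4480)/2 = 17040 km.
Circular speed at r₁: v₁ = √(μ/r₁) = √(42775.5/29600) = 1.2021 km/s.
On the transfer ellipse at r₁, vis-viva equation gives v_a = √[μ(2/r₁ − 1/a_t)] = 0.61639 km/s.
First burn Δv₁ = |v_a − v₁| = 0.5857 km/s.
At r₂, v₂ = √(μ/r₂) = 3.0900 km/s.
Transfer-orbit speed at r₂: v_p = √[μ(2/r₂ − 1/a_t)] = 4.0726 km/s.
Second burn Δv₂ = |v₂ − v_p| = 0.9826 km/s.
Δv = Δv₁ + Δv₂ = 0.5857 + 0.9826 = 1.568 km/s.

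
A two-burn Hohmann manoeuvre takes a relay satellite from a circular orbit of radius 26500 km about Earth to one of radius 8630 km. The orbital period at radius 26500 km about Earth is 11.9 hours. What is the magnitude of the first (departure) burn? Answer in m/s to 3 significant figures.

Δv₁ = 1160 m/s

From Kepler's third law T² = 4π²r³/μ at r = 26500 km, T = 11.9 hours = 11.9 × 3600 s = 42840 s: μ = 4π²r³/T² = 4.00312×10^5 km³/s².
The Hohmann ellipse has a_t = (r₁ + r₂)/2 = 17565 km.
Circular speed at r = 26500 km: v_c = √(μ/r) = 3.8867 km/s.
Vis-viva on the transfer ellipse at r = 26500 km gives v_t = √[μ(2/r − 1/a_t)] = 2.7243 km/s.
Δv₁ = |v_t − v_c| = |2.7243 − 3.8867| = 1.162 km/s.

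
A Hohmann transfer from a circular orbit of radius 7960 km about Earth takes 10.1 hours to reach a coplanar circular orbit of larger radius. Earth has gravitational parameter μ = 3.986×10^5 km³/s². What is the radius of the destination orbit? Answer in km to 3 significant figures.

r₂ = 67400 km

Transfer time t = 10.1 hours = 36360 s, and t = π√(a_t³/μ).
So a_t = (μ t²/π²)^(1/3) = (3.986×10^5 × (36360)² / π²)^(1/3) = 37656 km.
Since a_t = (r₁ + r₂)/2, r₂ = 2a_t − r₁ = 2×37656 − 7960 = 67352 km.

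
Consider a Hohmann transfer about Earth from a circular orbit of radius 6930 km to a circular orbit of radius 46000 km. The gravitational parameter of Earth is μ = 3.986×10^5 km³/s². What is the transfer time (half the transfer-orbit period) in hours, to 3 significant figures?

t = 5.95 hours

Transfer-ellipse semi-major axis a_t = (r₁ + r₂)/2 = (6930 + 46000)/2 = 26465 km.
Transfer time t = π√(a_t³/μ) = π√((26465)³ / 3.986×10^5) = 21420 s.
Converting: 21420 s ÷ 3600 s/hour = 5.95 hours.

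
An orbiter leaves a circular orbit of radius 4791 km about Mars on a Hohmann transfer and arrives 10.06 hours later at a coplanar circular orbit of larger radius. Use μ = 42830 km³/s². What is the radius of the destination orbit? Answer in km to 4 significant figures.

Transfer time t = 10.06 hours = 36216 s, and t = π√(a_t³/μ).
So a_t = (μ t²/π²)^(1/3) = (42830 × (36216)² / π²)^(1/3) = 17855 km.
Since a_t = (r₁ + r₂)/2, r₂ = 2a_t − r₁ = 2×17855 − 4791 = 30919 km.

r₂ = 30920 km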